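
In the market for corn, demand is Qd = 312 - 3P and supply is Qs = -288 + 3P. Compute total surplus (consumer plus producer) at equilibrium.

Equilibrium: 312 - 3P = -288 + 3P gives P* = 100, Q* = 12.
Demand choke price: P = 104; supply starts at P = 96.
CS = ½(104 − 100)(12) = 24; PS = ½(100 − 96)(12) = 24.

Total surplus = 48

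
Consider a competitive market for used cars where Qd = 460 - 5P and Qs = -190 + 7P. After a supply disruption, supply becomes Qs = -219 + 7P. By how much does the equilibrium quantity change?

ΔQ = -145/12

Original equilibrium: P* = 325/6, Q* = 1135/6.
New equilibrium: 460 - 5P = -219 + 7P, so 679 = 12P and P' = 679/12; Q' = 460 − 5(679/12) = 2125/12.
Change in quantity: 2125/12 − 1135/6 = -145/12.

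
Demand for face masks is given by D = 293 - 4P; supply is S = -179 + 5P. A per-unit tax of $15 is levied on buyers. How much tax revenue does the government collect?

Pre-tax equilibrium: P* = 472/9, Q* = 749/9.
Tax on buyers shifts demand to D = 293 − 4(P + 15) = 233 - 4P.
233 - 4P = -179 + 5P gives seller price Ps = 412/9; buyers pay Pb = 412/9 + 15 = 547/9.
New quantity: Q = 293 − 4(547/9) = 449/9.
Revenue = 15 × 449/9 = 2245/3.

Tax revenue = 2245/3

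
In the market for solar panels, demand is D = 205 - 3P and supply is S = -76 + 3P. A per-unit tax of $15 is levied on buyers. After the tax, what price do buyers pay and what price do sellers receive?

Pre-tax equilibrium: P* = 281/6, Q* = 64.5.
Tax on buyers shifts demand to D = 205 − 3(P + 15) = 160 - 3P.
160 - 3P = -76 + 3P gives seller price Ps = 118/3; buyers pay Pb = 118/3 + 15 = 163/3.
New quantity: Q = 205 − 3(163/3) = 42.

Buyers pay 163/3, sellers receive 118/3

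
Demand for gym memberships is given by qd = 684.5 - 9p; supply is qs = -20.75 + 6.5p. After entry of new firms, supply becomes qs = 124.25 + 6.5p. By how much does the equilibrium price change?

Δp = -290/31

Original equilibrium: p* = 45.5, q* = 275.
New equilibrium: 684.5 - 9p = 124.25 + 6.5p, so 560.25 = 15.5p and p' = 2241/62; q' = 684.5 − 9(2241/62) = 11135/31.
Change in price: 2241/62 − 45.5 = -290/31.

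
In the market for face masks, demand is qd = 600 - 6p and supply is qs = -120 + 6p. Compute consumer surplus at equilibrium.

Consumer surplus = 4800

Equilibrium: 600 - 6p = -120 + 6p gives p* = 60, q* = 240.
Demand choke price (qd = 0): p = 100.
CS = ½(100 − 60)(240) = 4800.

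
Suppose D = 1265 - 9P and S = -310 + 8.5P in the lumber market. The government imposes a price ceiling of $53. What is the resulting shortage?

Shortage = 647.5

Equilibrium price would be P* = 90, so the ceiling at 53 binds.
At P = 53: D = 1265 − 9(53) = 788, S = -310 + 8.5(53) = 140.5.
Shortage = 788 − 140.5 = 647.5.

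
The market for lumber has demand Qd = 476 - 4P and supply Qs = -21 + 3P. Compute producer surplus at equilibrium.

Equilibrium: 476 - 4P = -21 + 3P gives P* = 71, Q* = 192.
Supply starts at P = 7 (where Qs = 0).
PS = ½(71 − 7)(192) = 6144.

Producer surplus = 6144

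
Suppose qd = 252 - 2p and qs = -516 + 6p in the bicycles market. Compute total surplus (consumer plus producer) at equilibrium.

Total surplus = 1200

Equilibrium: 252 - 2p = -516 + 6p gives p* = 96, q* = 60.
Demand choke price: p = 126; supply starts at p = 86.
CS = ½(126 − 96)(60) = 900; PS = ½(96 − 86)(60) = 300.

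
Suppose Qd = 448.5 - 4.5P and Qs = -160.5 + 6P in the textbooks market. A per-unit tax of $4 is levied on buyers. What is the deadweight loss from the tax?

Deadweight loss = 144/7

Pre-tax equilibrium: P* = 58, Q* = 187.5.
Tax on buyers shifts demand to Qd = 448.5 − 4.5(P + 4) = 430.5 - 4.5P.
430.5 - 4.5P = -160.5 + 6P gives seller price Ps = 394/7; buyers pay Pb = 394/7 + 4 = 422/7.
New quantity: Q = 448.5 − 4.5(422/7) = 2481/14.
DWL = ½ × 4 × (187.5 − 2481/14) = 144/7.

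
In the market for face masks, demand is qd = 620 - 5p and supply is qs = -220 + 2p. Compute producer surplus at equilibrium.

Producer surplus = 100

Equilibrium: 620 - 5p = -220 + 2p gives p* = 120, q* = 20.
Supply starts at p = 110 (where qs = 0).
PS = ½(120 − 110)(20) = 100.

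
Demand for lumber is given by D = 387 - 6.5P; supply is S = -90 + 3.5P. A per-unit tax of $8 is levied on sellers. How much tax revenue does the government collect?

Tax revenue = 470

Pre-tax equilibrium: P* = 47.7, Q* = 76.95.
Tax on sellers shifts supply to S = -90 + 3.5(P − 8) = -118 + 3.5P.
387 - 6.5P = -118 + 3.5P gives buyer price Pb = 50.5; sellers receive Ps = 50.5 − 8 = 42.5.
New quantity: Q = 387 − 6.5(50.5) = 58.75.
Revenue = 8 × 58.75 = 470.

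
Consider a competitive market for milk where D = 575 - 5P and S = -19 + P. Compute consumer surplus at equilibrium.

Consumer surplus = 640

Equilibrium: 575 - 5P = -19 + P gives P* = 99, Q* = 80.
Demand choke price (D = 0): P = 115.
CS = ½(115 − 99)(80) = 640.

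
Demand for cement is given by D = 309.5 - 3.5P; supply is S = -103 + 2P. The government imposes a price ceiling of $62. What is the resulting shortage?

Shortage = 71.5

Equilibrium price would be P* = 75, so the ceiling at 62 binds.
At P = 62: D = 309.5 − 3.5(62) = 92.5, S = -103 + 2(62) = 21.
Shortage = 92.5 − 21 = 71.5.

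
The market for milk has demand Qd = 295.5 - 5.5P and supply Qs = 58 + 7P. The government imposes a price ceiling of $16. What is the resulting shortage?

Equilibrium price would be P* = 19, so the ceiling at 16 binds.
At P = 16: Qd = 295.5 − 5.5(16) = 207.5, Qs = 58 + 7(16) = 170.
Shortage = 207.5 − 170 = 37.5.

Shortage = 37.5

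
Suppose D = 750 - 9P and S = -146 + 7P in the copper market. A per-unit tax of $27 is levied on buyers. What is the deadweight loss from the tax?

Deadweight loss = 1435.21875

Pre-tax equilibrium: P* = 56, Q* = 246.
Tax on buyers shifts demand to D = 750 − 9(P + 27) = 507 - 9P.
507 - 9P = -146 + 7P gives seller price Ps = 40.8125; buyers pay Pb = 40.8125 + 27 = 67.8125.
New quantity: Q = 750 − 9(67.8125) = 139.6875.
DWL = ½ × 27 × (246 − 139.6875) = 1435.21875.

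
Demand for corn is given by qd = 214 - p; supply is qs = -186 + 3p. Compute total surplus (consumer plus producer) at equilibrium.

Total surplus = 8664

Equilibrium: 214 - p = -186 + 3p gives p* = 100, q* = 114.
Demand choke price: p = 214; supply starts at p = 62.
CS = ½(214 − 100)(114) = 6498; PS = ½(100 − 62)(114) = 2166.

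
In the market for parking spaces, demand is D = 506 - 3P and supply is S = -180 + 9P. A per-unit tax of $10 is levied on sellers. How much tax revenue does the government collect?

Tax revenue = 3120

Pre-tax equilibrium: P* = 343/6, Q* = 334.5.
Tax on sellers shifts supply to S = -180 + 9(P − 10) = -270 + 9P.
506 - 3P = -270 + 9P gives buyer price Pb = 194/3; sellers receive Ps = 194/3 − 10 = 164/3.
New quantity: Q = 506 − 3(194/3) = 312.
Revenue = 10 × 312 = 3120.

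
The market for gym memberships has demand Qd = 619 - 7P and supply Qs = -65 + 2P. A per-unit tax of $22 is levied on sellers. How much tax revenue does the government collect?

Pre-tax equilibrium: P* = 76, Q* = 87.
Tax on sellers shifts supply to Qs = -65 + 2(P − 22) = -109 + 2P.
619 - 7P = -109 + 2P gives buyer price Pb = 728/9; sellers receive Ps = 728/9 − 22 = 530/9.
New quantity: Q = 619 − 7(728/9) = 475/9.
Revenue = 22 × 475/9 = 10450/9.

Tax revenue = 10450/9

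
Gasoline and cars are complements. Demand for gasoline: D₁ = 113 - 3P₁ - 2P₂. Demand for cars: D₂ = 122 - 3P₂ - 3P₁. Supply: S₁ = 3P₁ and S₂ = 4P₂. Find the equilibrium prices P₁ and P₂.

Market 1: 113 - 3P₁ - 2P₂ = 3P₁ → 6P₁ + 2P₂ = 113.
Market 2: 7P₂ + 3P₁ = 122.
Eliminating P₂: 7×(1) − 2×(2) gives 36P₁ = 547, so P₁ = 547/36.
Back-substitute into (2): P₂ = (122 − 3×547/36) / 7 = 131/12.

P₁ = 547/36, P₂ = 131/12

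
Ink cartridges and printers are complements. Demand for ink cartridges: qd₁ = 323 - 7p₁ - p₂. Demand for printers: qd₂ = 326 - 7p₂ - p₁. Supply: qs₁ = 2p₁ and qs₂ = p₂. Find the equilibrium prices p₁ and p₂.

Market 1: 323 - 7p₁ - p₂ = 2p₁ → 9p₁ + p₂ = 323.
Market 2: 8p₂ + p₁ = 326.
Eliminating p₂: 8×(1) − 1×(2) gives 71p₁ = 2258, so p₁ = 2258/71.
Back-substitute into (2): p₂ = (326 − 1×2258/71) / 8 = 2611/71.

p₁ = 2258/71, p₂ = 2611/71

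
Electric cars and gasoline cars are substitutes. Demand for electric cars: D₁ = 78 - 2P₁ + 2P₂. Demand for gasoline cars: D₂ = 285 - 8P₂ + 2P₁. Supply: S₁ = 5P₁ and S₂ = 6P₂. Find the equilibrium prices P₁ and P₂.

P₁ = 831/47, P₂ = 2151/94

Market 1: 78 - 2P₁ + 2P₂ = 5P₁ → 7P₁ - 2P₂ = 78.
Market 2: 14P₂ - 2P₁ = 285.
Eliminating P₂: 14×(1) + 2×(2) gives 94P₁ = 1662, so P₁ = 831/47.
Back-substitute into (2): P₂ = (285 + 2×831/47) / 14 = 2151/94.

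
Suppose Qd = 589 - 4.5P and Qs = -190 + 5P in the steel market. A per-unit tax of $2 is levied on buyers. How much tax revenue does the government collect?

Tax revenue = 8180/19

Pre-tax equilibrium: P* = 82, Q* = 220.
Tax on buyers shifts demand to Qd = 589 − 4.5(P + 2) = 580 - 4.5P.
580 - 4.5P = -190 + 5P gives seller price Ps = 1540/19; buyers pay Pb = 1540/19 + 2 = 1578/19.
New quantity: Q = 589 − 4.5(1578/19) = 4090/19.
Revenue = 2 × 4090/19 = 8180/19.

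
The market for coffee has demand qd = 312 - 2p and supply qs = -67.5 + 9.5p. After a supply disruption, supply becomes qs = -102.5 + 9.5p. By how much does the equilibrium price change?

Original equilibrium: p* = 33, q* = 246.
New equilibrium: 312 - 2p = -102.5 + 9.5p, so 414.5 = 11.5p and p' = 829/23; q' = 312 − 2(829/23) = 5518/23.
Change in price: 829/23 − 33 = 70/23.

Δp = 70/23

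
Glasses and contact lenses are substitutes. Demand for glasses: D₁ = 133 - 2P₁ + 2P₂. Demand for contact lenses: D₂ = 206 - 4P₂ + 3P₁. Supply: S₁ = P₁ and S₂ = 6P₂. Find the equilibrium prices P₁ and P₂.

Market 1: 133 - 2P₁ + 2P₂ = P₁ → 3P₁ - 2P₂ = 133.
Market 2: 10P₂ - 3P₁ = 206.
Eliminating P₂: 10×(1) + 2×(2) gives 24P₁ = 1742, so P₁ = 871/12.
Back-substitute into (2): P₂ = (206 + 3×871/12) / 10 = 42.375.

P₁ = 871/12, P₂ = 42.375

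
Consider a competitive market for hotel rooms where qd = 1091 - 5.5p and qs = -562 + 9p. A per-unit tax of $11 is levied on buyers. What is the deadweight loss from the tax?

Pre-tax equilibrium: p* = 114, q* = 464.
Tax on buyers shifts demand to qd = 1091 − 5.5(p + 11) = 1030.5 - 5.5p.
1030.5 - 5.5p = -562 + 9p gives seller price ps = 3185/29; buyers pay pb = 3185/29 + 11 = 3504/29.
New quantity: q = 1091 − 5.5(3504/29) = 12367/29.
DWL = ½ × 11 × (464 − 12367/29) = 11979/58.

Deadweight loss = 11979/58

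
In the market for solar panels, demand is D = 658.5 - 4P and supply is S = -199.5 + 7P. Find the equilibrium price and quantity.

P* = 78, Q* = 346.5

Set D = S: 658.5 - 4P = -199.5 + 7P.
858 = 11P, so P* = 78.
Q* = 658.5 − 4(78) = 346.5.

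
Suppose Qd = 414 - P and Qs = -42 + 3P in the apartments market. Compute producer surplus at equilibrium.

Producer surplus = 15000

Equilibrium: 414 - P = -42 + 3P gives P* = 114, Q* = 300.
Supply starts at P = 14 (where Qs = 0).
PS = ½(114 − 14)(300) = 15000.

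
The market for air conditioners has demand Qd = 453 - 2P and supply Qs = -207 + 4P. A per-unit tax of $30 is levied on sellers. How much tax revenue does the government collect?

Pre-tax equilibrium: P* = 110, Q* = 233.
Tax on sellers shifts supply to Qs = -207 + 4(P − 30) = -327 + 4P.
453 - 2P = -327 + 4P gives buyer price Pb = 130; sellers receive Ps = 130 − 30 = 100.
New quantity: Q = 453 − 2(130) = 193.
Revenue = 30 × 193 = 5790.

Tax revenue = 5790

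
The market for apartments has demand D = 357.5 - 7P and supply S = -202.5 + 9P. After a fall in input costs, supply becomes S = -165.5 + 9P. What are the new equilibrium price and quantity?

P' = 32.6875, Q' = 128.6875

Original equilibrium: P* = 35, Q* = 112.5.
New equilibrium: 357.5 - 7P = -165.5 + 9P, so 523 = 16P and P' = 32.6875; Q' = 357.5 − 7(32.6875) = 128.6875.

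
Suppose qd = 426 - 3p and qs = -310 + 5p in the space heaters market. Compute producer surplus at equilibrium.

Producer surplus = 2250

Equilibrium: 426 - 3p = -310 + 5p gives p* = 92, q* = 150.
Supply starts at p = 62 (where qs = 0).
PS = ½(92 − 62)(150) = 2250.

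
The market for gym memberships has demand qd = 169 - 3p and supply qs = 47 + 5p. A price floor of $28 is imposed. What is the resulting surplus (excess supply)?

Surplus = 102

Equilibrium price would be p* = 15.25, so the floor at 28 binds.
At p = 28: qd = 85, qs = 187.
Surplus = 187 − 85 = 102.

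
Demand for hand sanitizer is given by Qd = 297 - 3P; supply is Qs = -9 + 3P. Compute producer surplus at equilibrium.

Producer surplus = 3456

Equilibrium: 297 - 3P = -9 + 3P gives P* = 51, Q* = 144.
Supply starts at P = 3 (where Qs = 0).
PS = ½(51 − 3)(144) = 3456.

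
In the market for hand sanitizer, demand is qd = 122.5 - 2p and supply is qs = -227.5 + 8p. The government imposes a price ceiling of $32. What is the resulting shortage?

Equilibrium price would be p* = 35, so the ceiling at 32 binds.
At p = 32: qd = 122.5 − 2(32) = 58.5, qs = -227.5 + 8(32) = 28.5.
Shortage = 58.5 − 28.5 = 30.

Shortage = 30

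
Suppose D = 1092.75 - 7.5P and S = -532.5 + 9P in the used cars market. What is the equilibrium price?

Set D = S: 1092.75 - 7.5P = -532.5 + 9P.
1625.25 = 16.5P, so P* = 98.5.
Q* = 1092.75 − 7.5(98.5) = 354.

P* = 98.5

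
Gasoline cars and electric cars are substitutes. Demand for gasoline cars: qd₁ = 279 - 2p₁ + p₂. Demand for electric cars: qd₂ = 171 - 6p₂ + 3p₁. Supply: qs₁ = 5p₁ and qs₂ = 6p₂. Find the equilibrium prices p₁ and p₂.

Market 1: 279 - 2p₁ + p₂ = 5p₁ → 7p₁ - p₂ = 279.
Market 2: 12p₂ - 3p₁ = 171.
Eliminating p₂: 12×(1) + 1×(2) gives 81p₁ = 3519, so p₁ = 391/9.
Back-substitute into (2): p₂ = (171 + 3×391/9) / 12 = 226/9.

p₁ = 391/9, p₂ = 226/9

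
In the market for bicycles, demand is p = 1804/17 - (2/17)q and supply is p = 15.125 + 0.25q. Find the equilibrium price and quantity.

Set the two price expressions equal: 1804/17 - (2/17)q = 15.125 + 0.25q.
12375/136 = (25/68)q, so q* = 247.5.
p* = 1804/17 − (2/17)(247.5) = 77.

p* = 77, q* = 247.5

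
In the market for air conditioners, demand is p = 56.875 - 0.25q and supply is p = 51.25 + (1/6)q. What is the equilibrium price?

p* = 53.5

Set the two price expressions equal: 56.875 - 0.25q = 51.25 + (1/6)q.
5.625 = (5/12)q, so q* = 13.5.
p* = 56.875 − (0.25)(13.5) = 53.5.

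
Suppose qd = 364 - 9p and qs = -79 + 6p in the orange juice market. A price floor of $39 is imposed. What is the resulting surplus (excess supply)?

Equilibrium price would be p* = 443/15, so the floor at 39 binds.
At p = 39: qd = 13, qs = 155.
Surplus = 155 − 13 = 142.

Surplus = 142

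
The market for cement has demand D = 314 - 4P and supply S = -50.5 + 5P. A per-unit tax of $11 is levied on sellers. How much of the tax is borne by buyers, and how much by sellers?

Pre-tax equilibrium: P* = 40.5, Q* = 152.
Tax on sellers shifts supply to S = -50.5 + 5(P − 11) = -105.5 + 5P.
314 - 4P = -105.5 + 5P gives buyer price Pb = 839/18; sellers receive Ps = 839/18 − 11 = 641/18.
New quantity: Q = 314 − 4(839/18) = 1148/9.
Buyer burden = 839/18 − 40.5 = 55/9; seller burden = 40.5 − 641/18 = 44/9.

Buyers bear 55/9, sellers bear 44/9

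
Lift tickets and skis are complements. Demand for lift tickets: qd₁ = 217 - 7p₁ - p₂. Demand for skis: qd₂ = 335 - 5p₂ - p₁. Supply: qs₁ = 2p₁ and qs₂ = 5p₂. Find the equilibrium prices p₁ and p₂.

Market 1: 217 - 7p₁ - p₂ = 2p₁ → 9p₁ + p₂ = 217.
Market 2: 10p₂ + p₁ = 335.
Eliminating p₂: 10×(1) − 1×(2) gives 89p₁ = 1835, so p₁ = 1835/89.
Back-substitute into (2): p₂ = (335 − 1×1835/89) / 10 = 2798/89.

p₁ = 1835/89, p₂ = 2798/89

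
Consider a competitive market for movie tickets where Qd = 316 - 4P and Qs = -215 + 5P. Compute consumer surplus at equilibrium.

Equilibrium: 316 - 4P = -215 + 5P gives P* = 59, Q* = 80.
Demand choke price (Qd = 0): P = 79.
CS = ½(79 − 59)(80) = 800.

Consumer surplus = 800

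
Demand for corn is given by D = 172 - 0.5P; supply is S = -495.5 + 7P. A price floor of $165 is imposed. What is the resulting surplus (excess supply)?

Surplus = 570

Equilibrium price would be P* = 89, so the floor at 165 binds.
At P = 165: D = 89.5, S = 659.5.
Surplus = 659.5 − 89.5 = 570.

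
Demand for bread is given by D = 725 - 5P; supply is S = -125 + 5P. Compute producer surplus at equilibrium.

Producer surplus = 9000

Equilibrium: 725 - 5P = -125 + 5P gives P* = 85, Q* = 300.
Supply starts at P = 25 (where S = 0).
PS = ½(85 − 25)(300) = 9000.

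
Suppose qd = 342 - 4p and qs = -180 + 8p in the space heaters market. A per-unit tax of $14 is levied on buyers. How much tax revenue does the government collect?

Pre-tax equilibrium: p* = 43.5, q* = 168.
Tax on buyers shifts demand to qd = 342 − 4(p + 14) = 286 - 4p.
286 - 4p = -180 + 8p gives seller price ps = 233/6; buyers pay pb = 233/6 + 14 = 317/6.
New quantity: q = 342 − 4(317/6) = 392/3.
Revenue = 14 × 392/3 = 5488/3.

Tax revenue = 5488/3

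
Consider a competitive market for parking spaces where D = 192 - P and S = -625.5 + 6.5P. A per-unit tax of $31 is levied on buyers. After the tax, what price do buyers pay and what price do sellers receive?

Pre-tax equilibrium: P* = 109, Q* = 83.
Tax on buyers shifts demand to D = 192 − 1(P + 31) = 161 - P.
161 - P = -625.5 + 6.5P gives seller price Ps = 1573/15; buyers pay Pb = 1573/15 + 31 = 2038/15.
New quantity: Q = 192 − 1(2038/15) = 842/15.

Buyers pay 2038/15, sellers receive 1573/15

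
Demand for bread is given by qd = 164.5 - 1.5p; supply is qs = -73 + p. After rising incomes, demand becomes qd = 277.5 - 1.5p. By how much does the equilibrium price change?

Original equilibrium: p* = 95, q* = 22.
New equilibrium: 277.5 - 1.5p = -73 + p, so 350.5 = 2.5p and p' = 140.2; q' = 277.5 − 1.5(140.2) = 67.2.
Change in price: 140.2 − 95 = 45.2.

Δp = 45.2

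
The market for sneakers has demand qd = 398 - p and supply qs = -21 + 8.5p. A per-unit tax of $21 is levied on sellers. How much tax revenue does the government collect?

Tax revenue = 133707/19

Pre-tax equilibrium: p* = 838/19, q* = 6724/19.
Tax on sellers shifts supply to qs = -21 + 8.5(p − 21) = -199.5 + 8.5p.
398 - p = -199.5 + 8.5p gives buyer price pb = 1195/19; sellers receive ps = 1195/19 − 21 = 796/19.
New quantity: q = 398 − 1(1195/19) = 6367/19.
Revenue = 21 × 6367/19 = 133707/19.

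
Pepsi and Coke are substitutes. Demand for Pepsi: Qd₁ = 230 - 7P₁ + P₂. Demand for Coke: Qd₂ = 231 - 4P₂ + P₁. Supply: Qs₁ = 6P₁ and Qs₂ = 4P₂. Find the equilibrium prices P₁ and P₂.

P₁ = 2071/103, P₂ = 3233/103

Market 1: 230 - 7P₁ + P₂ = 6P₁ → 13P₁ - P₂ = 230.
Market 2: 8P₂ - P₁ = 231.
Eliminating P₂: 8×(1) + 1×(2) gives 103P₁ = 2071, so P₁ = 2071/103.
Back-substitute into (2): P₂ = (231 + 1×2071/103) / 8 = 3233/103.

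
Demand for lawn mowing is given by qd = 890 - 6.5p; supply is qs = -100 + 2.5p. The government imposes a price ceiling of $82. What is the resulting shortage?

Shortage = 252

Equilibrium price would be p* = 110, so the ceiling at 82 binds.
At p = 82: qd = 890 − 6.5(82) = 357, qs = -100 + 2.5(82) = 105.
Shortage = 357 − 105 = 252.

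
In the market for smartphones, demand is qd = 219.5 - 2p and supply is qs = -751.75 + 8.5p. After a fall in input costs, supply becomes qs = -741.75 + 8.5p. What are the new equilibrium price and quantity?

Original equilibrium: p* = 92.5, q* = 34.5.
New equilibrium: 219.5 - 2p = -741.75 + 8.5p, so 961.25 = 10.5p and p' = 3845/42; q' = 219.5 − 2(3845/42) = 1529/42.

p' = 3845/42, q' = 1529/42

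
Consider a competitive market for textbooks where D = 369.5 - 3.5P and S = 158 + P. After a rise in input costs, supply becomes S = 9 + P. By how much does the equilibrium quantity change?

Original equilibrium: P* = 47, Q* = 205.
New equilibrium: 369.5 - 3.5P = 9 + P, so 360.5 = 4.5P and P' = 721/9; Q' = 369.5 − 3.5(721/9) = 802/9.
Change in quantity: 802/9 − 205 = -1043/9.

ΔQ = -1043/9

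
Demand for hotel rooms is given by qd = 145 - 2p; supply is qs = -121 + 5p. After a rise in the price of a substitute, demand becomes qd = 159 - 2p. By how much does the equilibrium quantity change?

Δq = 10

Original equilibrium: p* = 38, q* = 69.
New equilibrium: 159 - 2p = -121 + 5p, so 280 = 7p and p' = 40; q' = 159 − 2(40) = 79.
Change in quantity: 79 − 69 = 10.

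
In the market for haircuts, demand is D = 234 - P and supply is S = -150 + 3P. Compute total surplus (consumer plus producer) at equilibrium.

Total surplus = 12696

Equilibrium: 234 - P = -150 + 3P gives P* = 96, Q* = 138.
Demand choke price: P = 234; supply starts at P = 50.
CS = ½(234 − 96)(138) = 9522; PS = ½(96 − 50)(138) = 3174.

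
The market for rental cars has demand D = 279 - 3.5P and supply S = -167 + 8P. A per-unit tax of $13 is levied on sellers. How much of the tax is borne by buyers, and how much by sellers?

Buyers bear 208/23, sellers bear 91/23

Pre-tax equilibrium: P* = 892/23, Q* = 3295/23.
Tax on sellers shifts supply to S = -167 + 8(P − 13) = -271 + 8P.
279 - 3.5P = -271 + 8P gives buyer price Pb = 1100/23; sellers receive Ps = 1100/23 − 13 = 801/23.
New quantity: Q = 279 − 3.5(1100/23) = 2567/23.
Buyer burden = 1100/23 − 892/23 = 208/23; seller burden = 892/23 − 801/23 = 91/23.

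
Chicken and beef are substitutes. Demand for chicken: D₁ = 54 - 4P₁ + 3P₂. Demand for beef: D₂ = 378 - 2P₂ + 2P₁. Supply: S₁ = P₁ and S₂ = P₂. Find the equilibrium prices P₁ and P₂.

Market 1: 54 - 4P₁ + 3P₂ = P₁ → 5P₁ - 3P₂ = 54.
Market 2: 3P₂ - 2P₁ = 378.
Eliminating P₂: 3×(1) + 3×(2) gives 9P₁ = 1296, so P₁ = 144.
Back-substitute into (2): P₂ = (378 + 2×144) / 3 = 222.

P₁ = 144, P₂ = 222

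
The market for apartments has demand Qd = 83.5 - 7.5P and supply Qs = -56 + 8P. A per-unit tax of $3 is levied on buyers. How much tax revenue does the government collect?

Tax revenue = 408/31

Pre-tax equilibrium: P* = 9, Q* = 16.
Tax on buyers shifts demand to Qd = 83.5 − 7.5(P + 3) = 61 - 7.5P.
61 - 7.5P = -56 + 8P gives seller price Ps = 234/31; buyers pay Pb = 234/31 + 3 = 327/31.
New quantity: Q = 83.5 − 7.5(327/31) = 136/31.
Revenue = 3 × 136/31 = 408/31.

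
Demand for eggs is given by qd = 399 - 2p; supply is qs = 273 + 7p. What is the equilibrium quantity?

Set qd = qs: 399 - 2p = 273 + 7p.
126 = 9p, so p* = 14.
q* = 399 − 2(14) = 371.

q* = 371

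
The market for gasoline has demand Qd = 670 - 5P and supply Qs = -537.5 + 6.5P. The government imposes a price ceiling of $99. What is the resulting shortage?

Equilibrium price would be P* = 105, so the ceiling at 99 binds.
At P = 99: Qd = 670 − 5(99) = 175, Qs = -537.5 + 6.5(99) = 106.
Shortage = 175 − 106 = 69.

Shortage = 69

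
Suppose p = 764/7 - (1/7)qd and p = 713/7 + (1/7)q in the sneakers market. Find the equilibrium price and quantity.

p* = 105.5, q* = 25.5

Set the two price expressions equal: 764/7 - (1/7)q = 713/7 + (1/7)q.
51/7 = (2/7)q, so q* = 25.5.
p* = 764/7 − (1/7)(25.5) = 105.5.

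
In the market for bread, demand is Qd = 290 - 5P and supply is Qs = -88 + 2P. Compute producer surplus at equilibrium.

Equilibrium: 290 - 5P = -88 + 2P gives P* = 54, Q* = 20.
Supply starts at P = 44 (where Qs = 0).
PS = ½(54 − 44)(20) = 100.

Producer surplus = 100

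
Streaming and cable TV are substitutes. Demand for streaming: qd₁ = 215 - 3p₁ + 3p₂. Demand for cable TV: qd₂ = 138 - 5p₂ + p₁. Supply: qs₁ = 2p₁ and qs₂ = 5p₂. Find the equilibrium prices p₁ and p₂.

p₁ = 2564/47, p₂ = 905/47

Market 1: 215 - 3p₁ + 3p₂ = 2p₁ → 5p₁ - 3p₂ = 215.
Market 2: 10p₂ - p₁ = 138.
Eliminating p₂: 10×(1) + 3×(2) gives 47p₁ = 2564, so p₁ = 2564/47.
Back-substitute into (2): p₂ = (138 + 1×2564/47) / 10 = 905/47.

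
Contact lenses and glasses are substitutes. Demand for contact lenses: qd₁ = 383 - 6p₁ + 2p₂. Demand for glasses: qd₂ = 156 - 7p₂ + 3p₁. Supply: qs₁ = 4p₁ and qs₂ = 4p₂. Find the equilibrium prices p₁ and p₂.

p₁ = 4525/104, p₂ = 2709/104

Market 1: 383 - 6p₁ + 2p₂ = 4p₁ → 10p₁ - 2p₂ = 383.
Market 2: 11p₂ - 3p₁ = 156.
Eliminating p₂: 11×(1) + 2×(2) gives 104p₁ = 4525, so p₁ = 4525/104.
Back-substitute into (2): p₂ = (156 + 3×4525/104) / 11 = 2709/104.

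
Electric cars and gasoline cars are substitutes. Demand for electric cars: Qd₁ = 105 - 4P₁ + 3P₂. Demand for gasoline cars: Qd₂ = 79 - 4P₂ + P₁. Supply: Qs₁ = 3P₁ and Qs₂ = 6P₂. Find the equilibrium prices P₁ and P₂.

Market 1: 105 - 4P₁ + 3P₂ = 3P₁ → 7P₁ - 3P₂ = 105.
Market 2: 10P₂ - P₁ = 79.
Eliminating P₂: 10×(1) + 3×(2) gives 67P₁ = 1287, so P₁ = 1287/67.
Back-substitute into (2): P₂ = (79 + 1×1287/67) / 10 = 658/67.

P₁ = 1287/67, P₂ = 658/67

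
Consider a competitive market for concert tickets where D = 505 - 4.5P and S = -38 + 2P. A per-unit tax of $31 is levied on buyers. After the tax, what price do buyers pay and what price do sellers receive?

Buyers pay 1210/13, sellers receive 807/13

Pre-tax equilibrium: P* = 1086/13, Q* = 1678/13.
Tax on buyers shifts demand to D = 505 − 4.5(P + 31) = 365.5 - 4.5P.
365.5 - 4.5P = -38 + 2P gives seller price Ps = 807/13; buyers pay Pb = 807/13 + 31 = 1210/13.
New quantity: Q = 505 − 4.5(1210/13) = 1120/13.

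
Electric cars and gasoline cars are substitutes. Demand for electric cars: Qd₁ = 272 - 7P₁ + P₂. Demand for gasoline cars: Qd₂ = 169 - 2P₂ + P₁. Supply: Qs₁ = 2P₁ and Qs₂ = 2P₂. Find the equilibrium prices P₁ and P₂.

P₁ = 1257/35, P₂ = 1793/35

Market 1: 272 - 7P₁ + P₂ = 2P₁ → 9P₁ - P₂ = 272.
Market 2: 4P₂ - P₁ = 169.
Eliminating P₂: 4×(1) + 1×(2) gives 35P₁ = 1257, so P₁ = 1257/35.
Back-substitute into (2): P₂ = (169 + 1×1257/35) / 4 = 1793/35.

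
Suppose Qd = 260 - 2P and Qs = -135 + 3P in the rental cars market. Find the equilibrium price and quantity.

P* = 79, Q* = 102

Set Qd = Qs: 260 - 2P = -135 + 3P.
395 = 5P, so P* = 79.
Q* = 260 − 2(79) = 102.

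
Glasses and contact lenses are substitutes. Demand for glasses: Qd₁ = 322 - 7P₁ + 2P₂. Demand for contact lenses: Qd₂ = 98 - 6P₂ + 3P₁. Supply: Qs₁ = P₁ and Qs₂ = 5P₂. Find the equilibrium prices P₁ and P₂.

P₁ = 1869/41, P₂ = 875/41

Market 1: 322 - 7P₁ + 2P₂ = P₁ → 8P₁ - 2P₂ = 322.
Market 2: 11P₂ - 3P₁ = 98.
Eliminating P₂: 11×(1) + 2×(2) gives 82P₁ = 3738, so P₁ = 1869/41.
Back-substitute into (2): P₂ = (98 + 3×1869/41) / 11 = 875/41.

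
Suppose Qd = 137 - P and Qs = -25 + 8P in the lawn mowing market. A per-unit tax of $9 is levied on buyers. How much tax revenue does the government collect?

Pre-tax equilibrium: P* = 18, Q* = 119.
Tax on buyers shifts demand to Qd = 137 − 1(P + 9) = 128 - P.
128 - P = -25 + 8P gives seller price Ps = 17; buyers pay Pb = 17 + 9 = 26.
New quantity: Q = 137 − 1(26) = 111.
Revenue = 9 × 111 = 999.

Tax revenue = 999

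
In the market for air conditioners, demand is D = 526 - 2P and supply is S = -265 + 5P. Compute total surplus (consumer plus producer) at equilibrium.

Equilibrium: 526 - 2P = -265 + 5P gives P* = 113, Q* = 300.
Demand choke price: P = 263; supply starts at P = 53.
CS = ½(263 − 113)(300) = 22500; PS = ½(113 − 53)(300) = 9000.

Total surplus = 31500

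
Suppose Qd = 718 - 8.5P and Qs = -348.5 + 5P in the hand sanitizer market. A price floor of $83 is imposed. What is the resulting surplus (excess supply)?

Equilibrium price would be P* = 79, so the floor at 83 binds.
At P = 83: Qd = 12.5, Qs = 66.5.
Surplus = 66.5 − 12.5 = 54.

Surplus = 54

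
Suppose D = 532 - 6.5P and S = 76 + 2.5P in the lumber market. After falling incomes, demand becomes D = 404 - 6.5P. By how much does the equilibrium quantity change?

ΔQ = -320/9

Original equilibrium: P* = 152/3, Q* = 608/3.
New equilibrium: 404 - 6.5P = 76 + 2.5P, so 328 = 9P and P' = 328/9; Q' = 404 − 6.5(328/9) = 1504/9.
Change in quantity: 1504/9 − 608/3 = -320/9.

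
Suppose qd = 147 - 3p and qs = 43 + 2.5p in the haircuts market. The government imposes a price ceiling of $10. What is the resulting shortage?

Equilibrium price would be p* = 208/11, so the ceiling at 10 binds.
At p = 10: qd = 147 − 3(10) = 117, qs = 43 + 2.5(10) = 68.
Shortage = 117 − 68 = 49.

Shortage = 49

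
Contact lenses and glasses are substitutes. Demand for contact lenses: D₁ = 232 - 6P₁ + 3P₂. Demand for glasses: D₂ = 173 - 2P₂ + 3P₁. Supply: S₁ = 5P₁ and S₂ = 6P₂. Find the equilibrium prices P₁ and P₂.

P₁ = 2375/79, P₂ = 2599/79

Market 1: 232 - 6P₁ + 3P₂ = 5P₁ → 11P₁ - 3P₂ = 232.
Market 2: 8P₂ - 3P₁ = 173.
Eliminating P₂: 8×(1) + 3×(2) gives 79P₁ = 2375, so P₁ = 2375/79.
Back-substitute into (2): P₂ = (173 + 3×2375/79) / 8 = 2599/79.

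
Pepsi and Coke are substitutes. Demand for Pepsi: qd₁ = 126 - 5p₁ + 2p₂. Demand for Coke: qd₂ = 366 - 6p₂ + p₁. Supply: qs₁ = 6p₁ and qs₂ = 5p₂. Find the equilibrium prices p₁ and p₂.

Market 1: 126 - 5p₁ + 2p₂ = 6p₁ → 11p₁ - 2p₂ = 126.
Market 2: 11p₂ - p₁ = 366.
Eliminating p₂: 11×(1) + 2×(2) gives 119p₁ = 2118, so p₁ = 2118/119.
Back-substitute into (2): p₂ = (366 + 1×2118/119) / 11 = 4152/119.

p₁ = 2118/119, p₂ = 4152/119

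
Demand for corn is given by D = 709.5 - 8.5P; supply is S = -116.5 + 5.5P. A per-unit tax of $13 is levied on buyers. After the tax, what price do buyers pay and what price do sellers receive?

Buyers pay 1795/28, sellers receive 1431/28

Pre-tax equilibrium: P* = 59, Q* = 208.
Tax on buyers shifts demand to D = 709.5 − 8.5(P + 13) = 599 - 8.5P.
599 - 8.5P = -116.5 + 5.5P gives seller price Ps = 1431/28; buyers pay Pb = 1431/28 + 13 = 1795/28.
New quantity: Q = 709.5 − 8.5(1795/28) = 9217/56.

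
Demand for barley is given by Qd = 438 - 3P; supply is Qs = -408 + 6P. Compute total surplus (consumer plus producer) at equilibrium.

Total surplus = 6084

Equilibrium: 438 - 3P = -408 + 6P gives P* = 94, Q* = 156.
Demand choke price: P = 146; supply starts at P = 68.
CS = ½(146 − 94)(156) = 4056; PS = ½(94 − 68)(156) = 2028.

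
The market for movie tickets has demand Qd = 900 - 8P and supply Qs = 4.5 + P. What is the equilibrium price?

Set Qd = Qs: 900 - 8P = 4.5 + P.
895.5 = 9P, so P* = 99.5.
Q* = 900 − 8(99.5) = 104.

P* = 99.5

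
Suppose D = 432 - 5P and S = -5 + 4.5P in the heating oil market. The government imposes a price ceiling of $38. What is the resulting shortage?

Equilibrium price would be P* = 46, so the ceiling at 38 binds.
At P = 38: D = 432 − 5(38) = 242, S = -5 + 4.5(38) = 166.
Shortage = 242 − 166 = 76.

Shortage = 76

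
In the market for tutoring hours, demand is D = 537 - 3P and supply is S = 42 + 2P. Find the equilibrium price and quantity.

Set D = S: 537 - 3P = 42 + 2P.
495 = 5P, so P* = 99.
Q* = 537 − 3(99) = 240.

P* = 99, Q* = 240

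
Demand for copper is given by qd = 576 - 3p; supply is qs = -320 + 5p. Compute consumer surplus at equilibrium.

Equilibrium: 576 - 3p = -320 + 5p gives p* = 112, q* = 240.
Demand choke price (qd = 0): p = 192.
CS = ½(192 − 112)(240) = 9600.

Consumer surplus = 9600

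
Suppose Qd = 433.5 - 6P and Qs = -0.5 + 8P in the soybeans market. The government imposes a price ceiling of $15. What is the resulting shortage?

Equilibrium price would be P* = 31, so the ceiling at 15 binds.
At P = 15: Qd = 433.5 − 6(15) = 343.5, Qs = -0.5 + 8(15) = 119.5.
Shortage = 343.5 − 119.5 = 224.

Shortage = 224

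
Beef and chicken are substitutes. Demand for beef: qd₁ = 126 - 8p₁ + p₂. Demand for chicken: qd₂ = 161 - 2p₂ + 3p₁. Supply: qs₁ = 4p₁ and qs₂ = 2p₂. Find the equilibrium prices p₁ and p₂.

p₁ = 133/9, p₂ = 154/3

Market 1: 126 - 8p₁ + p₂ = 4p₁ → 12p₁ - p₂ = 126.
Market 2: 4p₂ - 3p₁ = 161.
Eliminating p₂: 4×(1) + 1×(2) gives 45p₁ = 665, so p₁ = 133/9.
Back-substitute into (2): p₂ = (161 + 3×133/9) / 4 = 154/3.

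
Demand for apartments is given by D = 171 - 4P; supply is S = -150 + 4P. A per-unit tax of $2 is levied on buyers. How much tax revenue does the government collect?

Pre-tax equilibrium: P* = 40.125, Q* = 10.5.
Tax on buyers shifts demand to D = 171 − 4(P + 2) = 163 - 4P.
163 - 4P = -150 + 4P gives seller price Ps = 39.125; buyers pay Pb = 39.125 + 2 = 41.125.
New quantity: Q = 171 − 4(41.125) = 6.5.
Revenue = 2 × 6.5 = 13.

Tax revenue = 13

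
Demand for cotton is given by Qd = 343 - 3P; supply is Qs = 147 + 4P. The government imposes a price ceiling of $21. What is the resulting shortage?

Shortage = 49

Equilibrium price would be P* = 28, so the ceiling at 21 binds.
At P = 21: Qd = 343 − 3(21) = 280, Qs = 147 + 4(21) = 231.
Shortage = 280 − 231 = 49.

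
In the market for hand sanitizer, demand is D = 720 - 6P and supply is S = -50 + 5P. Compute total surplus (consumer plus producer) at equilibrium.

Equilibrium: 720 - 6P = -50 + 5P gives P* = 70, Q* = 300.
Demand choke price: P = 120; supply starts at P = 10.
CS = ½(120 − 70)(300) = 7500; PS = ½(70 − 10)(300) = 9000.

Total surplus = 16500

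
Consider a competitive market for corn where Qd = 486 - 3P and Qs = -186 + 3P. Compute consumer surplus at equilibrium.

Equilibrium: 486 - 3P = -186 + 3P gives P* = 112, Q* = 150.
Demand choke price (Qd = 0): P = 162.
CS = ½(162 − 112)(150) = 3750.

Consumer surplus = 3750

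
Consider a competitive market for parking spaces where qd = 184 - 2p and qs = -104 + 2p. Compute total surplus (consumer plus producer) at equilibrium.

Total surplus = 800

Equilibrium: 184 - 2p = -104 + 2p gives p* = 72, q* = 40.
Demand choke price: p = 92; supply starts at p = 52.
CS = ½(92 − 72)(40) = 400; PS = ½(72 − 52)(40) = 400.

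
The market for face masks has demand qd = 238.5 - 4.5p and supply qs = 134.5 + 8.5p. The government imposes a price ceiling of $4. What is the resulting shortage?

Equilibrium price would be p* = 8, so the ceiling at 4 binds.
At p = 4: qd = 238.5 − 4.5(4) = 220.5, qs = 134.5 + 8.5(4) = 168.5.
Shortage = 220.5 − 168.5 = 52.

Shortage = 52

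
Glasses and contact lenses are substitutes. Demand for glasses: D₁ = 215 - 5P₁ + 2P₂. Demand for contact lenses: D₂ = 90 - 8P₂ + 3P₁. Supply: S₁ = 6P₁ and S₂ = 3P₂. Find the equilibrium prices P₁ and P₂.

P₁ = 509/23, P₂ = 327/23

Market 1: 215 - 5P₁ + 2P₂ = 6P₁ → 11P₁ - 2P₂ = 215.
Market 2: 11P₂ - 3P₁ = 90.
Eliminating P₂: 11×(1) + 2×(2) gives 115P₁ = 2545, so P₁ = 509/23.
Back-substitute into (2): P₂ = (90 + 3×509/23) / 11 = 327/23.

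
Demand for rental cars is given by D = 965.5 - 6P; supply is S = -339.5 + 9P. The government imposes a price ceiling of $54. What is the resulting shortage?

Shortage = 495

Equilibrium price would be P* = 87, so the ceiling at 54 binds.
At P = 54: D = 965.5 − 6(54) = 641.5, S = -339.5 + 9(54) = 146.5.
Shortage = 641.5 − 146.5 = 495.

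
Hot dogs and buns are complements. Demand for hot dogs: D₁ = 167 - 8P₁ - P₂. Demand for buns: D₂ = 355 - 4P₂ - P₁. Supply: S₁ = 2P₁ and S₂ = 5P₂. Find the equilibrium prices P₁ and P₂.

Market 1: 167 - 8P₁ - P₂ = 2P₁ → 10P₁ + P₂ = 167.
Market 2: 9P₂ + P₁ = 355.
Eliminating P₂: 9×(1) − 1×(2) gives 89P₁ = 1148, so P₁ = 1148/89.
Back-substitute into (2): P₂ = (355 − 1×1148/89) / 9 = 3383/89.

P₁ = 1148/89, P₂ = 3383/89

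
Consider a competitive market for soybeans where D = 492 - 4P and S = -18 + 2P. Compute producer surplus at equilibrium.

Producer surplus = 5776

Equilibrium: 492 - 4P = -18 + 2P gives P* = 85, Q* = 152.
Supply starts at P = 9 (where S = 0).
PS = ½(85 − 9)(152) = 5776.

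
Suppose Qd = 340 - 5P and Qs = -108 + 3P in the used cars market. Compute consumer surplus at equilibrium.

Equilibrium: 340 - 5P = -108 + 3P gives P* = 56, Q* = 60.
Demand choke price (Qd = 0): P = 68.
CS = ½(68 − 56)(60) = 360.

Consumer surplus = 360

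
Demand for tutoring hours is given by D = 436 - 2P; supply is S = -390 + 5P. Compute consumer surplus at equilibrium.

Consumer surplus = 10000

Equilibrium: 436 - 2P = -390 + 5P gives P* = 118, Q* = 200.
Demand choke price (D = 0): P = 218.
CS = ½(218 − 118)(200) = 10000.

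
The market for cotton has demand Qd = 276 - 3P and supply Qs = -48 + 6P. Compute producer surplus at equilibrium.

Producer surplus = 2352

Equilibrium: 276 - 3P = -48 + 6P gives P* = 36, Q* = 168.
Supply starts at P = 8 (where Qs = 0).
PS = ½(36 − 8)(168) = 2352.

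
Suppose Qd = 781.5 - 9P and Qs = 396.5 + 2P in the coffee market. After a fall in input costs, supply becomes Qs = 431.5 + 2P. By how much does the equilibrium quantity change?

ΔQ = 315/11

Original equilibrium: P* = 35, Q* = 466.5.
New equilibrium: 781.5 - 9P = 431.5 + 2P, so 350 = 11P and P' = 350/11; Q' = 781.5 − 9(350/11) = 10893/22.
Change in quantity: 10893/22 − 466.5 = 315/11.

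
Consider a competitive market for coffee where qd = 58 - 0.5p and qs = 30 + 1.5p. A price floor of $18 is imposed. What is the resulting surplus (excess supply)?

Surplus = 8

Equilibrium price would be p* = 14, so the floor at 18 binds.
At p = 18: qd = 49, qs = 57.
Surplus = 57 − 49 = 8.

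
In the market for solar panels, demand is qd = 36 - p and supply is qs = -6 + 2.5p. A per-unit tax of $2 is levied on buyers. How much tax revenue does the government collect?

Pre-tax equilibrium: p* = 12, q* = 24.
Tax on buyers shifts demand to qd = 36 − 1(p + 2) = 34 - p.
34 - p = -6 + 2.5p gives seller price ps = 80/7; buyers pay pb = 80/7 + 2 = 94/7.
New quantity: q = 36 − 1(94/7) = 158/7.
Revenue = 2 × 158/7 = 316/7.

Tax revenue = 316/7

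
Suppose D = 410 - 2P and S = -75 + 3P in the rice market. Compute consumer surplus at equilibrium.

Consumer surplus = 11664

Equilibrium: 410 - 2P = -75 + 3P gives P* = 97, Q* = 216.
Demand choke price (D = 0): P = 205.
CS = ½(205 − 97)(216) = 11664.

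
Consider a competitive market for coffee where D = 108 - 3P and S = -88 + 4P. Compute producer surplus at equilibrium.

Producer surplus = 72

Equilibrium: 108 - 3P = -88 + 4P gives P* = 28, Q* = 24.
Supply starts at P = 22 (where S = 0).
PS = ½(28 − 22)(24) = 72.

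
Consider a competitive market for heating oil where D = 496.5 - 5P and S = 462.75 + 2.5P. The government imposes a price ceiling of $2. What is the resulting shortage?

Equilibrium price would be P* = 4.5, so the ceiling at 2 binds.
At P = 2: D = 496.5 − 5(2) = 486.5, S = 462.75 + 2.5(2) = 467.75.
Shortage = 486.5 − 467.75 = 18.75.

Shortage = 18.75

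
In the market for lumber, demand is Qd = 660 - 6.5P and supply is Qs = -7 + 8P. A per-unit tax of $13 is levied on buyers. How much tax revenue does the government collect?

Tax revenue = 118521/29

Pre-tax equilibrium: P* = 46, Q* = 361.
Tax on buyers shifts demand to Qd = 660 − 6.5(P + 13) = 575.5 - 6.5P.
575.5 - 6.5P = -7 + 8P gives seller price Ps = 1165/29; buyers pay Pb = 1165/29 + 13 = 1542/29.
New quantity: Q = 660 − 6.5(1542/29) = 9117/29.
Revenue = 13 × 9117/29 = 118521/29.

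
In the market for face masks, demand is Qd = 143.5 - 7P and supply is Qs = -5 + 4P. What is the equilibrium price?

Set Qd = Qs: 143.5 - 7P = -5 + 4P.
148.5 = 11P, so P* = 13.5.
Q* = 143.5 − 7(13.5) = 49.

P* = 13.5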